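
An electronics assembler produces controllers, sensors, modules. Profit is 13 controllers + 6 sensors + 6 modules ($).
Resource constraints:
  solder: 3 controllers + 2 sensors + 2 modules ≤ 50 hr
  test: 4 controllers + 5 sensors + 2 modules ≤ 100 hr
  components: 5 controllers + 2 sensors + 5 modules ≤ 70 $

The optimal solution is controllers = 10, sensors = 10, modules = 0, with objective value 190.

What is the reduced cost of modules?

-6

Check each constraint at x*: solder 50/50 (tight); test 90/100 (slack 10); components 70/70 (tight).
Since test is not tight, its dual is 0.
From A_Bᵀ y = c: 3·y_solder + 5·y_components = 13; 2·y_solder + 2·y_components = 6.
→ y_solder = 1 and y_components = 2.
Reduced cost of modules: c₃ − yᵀa₃ = 6 − (1·2 + 2·5) = 6 − 12 = -6.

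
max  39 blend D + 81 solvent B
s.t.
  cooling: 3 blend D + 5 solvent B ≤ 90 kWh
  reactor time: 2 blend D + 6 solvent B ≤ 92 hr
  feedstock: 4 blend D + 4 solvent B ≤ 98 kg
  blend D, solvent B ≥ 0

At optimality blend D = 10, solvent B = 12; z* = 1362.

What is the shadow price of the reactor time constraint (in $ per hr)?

6

Binding: cooling and reactor time. Non-binding: feedstock (10 unused).
Since feedstock is not tight, its dual is 0.
From A_Bᵀ y = c: 3·y_cooling + 2·y_reactor time = 39; 5·y_cooling + 6·y_reactor time = 81.
→ y_cooling = 9 and y_reactor time = 6.
Shadow price of reactor time = 6.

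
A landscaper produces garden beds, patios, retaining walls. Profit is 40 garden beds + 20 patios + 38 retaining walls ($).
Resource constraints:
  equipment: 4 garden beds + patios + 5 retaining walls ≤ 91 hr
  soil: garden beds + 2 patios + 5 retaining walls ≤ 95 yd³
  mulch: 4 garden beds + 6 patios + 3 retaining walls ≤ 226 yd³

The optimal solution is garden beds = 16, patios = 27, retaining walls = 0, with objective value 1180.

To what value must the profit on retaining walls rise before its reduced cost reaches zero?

46

Binding: equipment and mulch. Non-binding: soil (25 unused).
Since soil is not tight, its dual is 0.
The binding rows give the dual system: 4·y_equipment + 4·y_mulch = 40 and 1·y_equipment + 6·y_mulch = 20.
This yields shadow prices y_equipment = 8, y_mulch = 2.
retaining walls enters the basis when its profit ≥ yᵀa₃ = 8·5 + 2·3 = 46.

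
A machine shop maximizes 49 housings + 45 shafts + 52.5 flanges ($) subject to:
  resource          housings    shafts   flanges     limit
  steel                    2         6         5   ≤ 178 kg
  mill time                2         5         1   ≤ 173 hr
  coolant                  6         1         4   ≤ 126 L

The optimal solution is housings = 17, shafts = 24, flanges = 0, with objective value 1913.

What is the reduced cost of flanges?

-4

Check each constraint at x*: steel 178/178 (tight); mill time 154/173 (slack 19); coolant 126/126 (tight).
Slack constraints have shadow price 0 (complementary slackness).
From A_Bᵀ y = c: 2·y_steel + 6·y_coolant = 49; 6·y_steel + 1·y_coolant = 45.
This yields shadow prices y_steel = 6.5, y_coolant = 6.
Reduced cost of flanges: c₃ − yᵀa₃ = 52.5 − (6.5·5 + 6·4) = 52.5 − 56.5 = -4.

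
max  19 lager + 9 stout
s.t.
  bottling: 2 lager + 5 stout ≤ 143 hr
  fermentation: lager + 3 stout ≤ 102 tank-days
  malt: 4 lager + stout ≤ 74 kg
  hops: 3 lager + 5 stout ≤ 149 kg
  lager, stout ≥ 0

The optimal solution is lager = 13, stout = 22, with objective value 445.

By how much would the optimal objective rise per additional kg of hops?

1

Binding: malt and hops. Non-binding: bottling (7 unused), fermentation (23 unused).
Slack constraints have shadow price 0 (complementary slackness).
Dual feasibility on the basic columns requires 4·y_malt + 3·y_hops = 19, 1·y_malt + 5·y_hops = 9.
→ y_malt = 4 and y_hops = 1.
Shadow price of hops = 1.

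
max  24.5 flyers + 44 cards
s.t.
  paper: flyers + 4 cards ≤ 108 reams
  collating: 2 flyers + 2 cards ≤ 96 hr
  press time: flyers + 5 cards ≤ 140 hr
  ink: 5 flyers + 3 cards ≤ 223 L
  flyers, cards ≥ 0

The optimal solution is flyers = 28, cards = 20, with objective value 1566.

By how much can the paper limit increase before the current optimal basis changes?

9

Binding constraints: paper, collating. The basis is B = [[1,4],[2,2]] with det -6.
Per unit increase in paper, x* moves by d = (-0.3333, 0.3333).
The basis stays optimal until press time becomes binding; allowable increase = 9 reams.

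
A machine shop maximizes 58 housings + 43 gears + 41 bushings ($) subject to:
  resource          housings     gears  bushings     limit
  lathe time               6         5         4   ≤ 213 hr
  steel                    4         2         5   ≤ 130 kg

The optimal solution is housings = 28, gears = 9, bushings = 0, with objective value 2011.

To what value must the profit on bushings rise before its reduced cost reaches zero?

Both lathe time and steel are binding at x*.
The binding rows give the dual system: 6·y_lathe time + 4·y_steel = 58 and 5·y_lathe time + 2·y_steel = 43.
This yields shadow prices y_lathe time = 7, y_steel = 4.
bushings enters the basis when its profit ≥ yᵀa₃ = 7·4 + 4·5 = 48.

48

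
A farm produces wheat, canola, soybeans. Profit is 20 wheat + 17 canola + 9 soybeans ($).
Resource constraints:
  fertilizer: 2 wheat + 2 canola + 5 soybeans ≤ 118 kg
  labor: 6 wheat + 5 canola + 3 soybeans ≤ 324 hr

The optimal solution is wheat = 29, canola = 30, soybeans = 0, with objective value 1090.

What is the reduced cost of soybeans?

-5

Both fertilizer and labor are binding at x*.
The binding rows give the dual system: 2·y_fertilizer + 6·y_labor = 20 and 2·y_fertilizer + 5·y_labor = 17.
→ y_fertilizer = 1 and y_labor = 3.
Reduced cost of soybeans: c₃ − yᵀa₃ = 9 − (1·5 + 3·3) = 9 − 14 = -5.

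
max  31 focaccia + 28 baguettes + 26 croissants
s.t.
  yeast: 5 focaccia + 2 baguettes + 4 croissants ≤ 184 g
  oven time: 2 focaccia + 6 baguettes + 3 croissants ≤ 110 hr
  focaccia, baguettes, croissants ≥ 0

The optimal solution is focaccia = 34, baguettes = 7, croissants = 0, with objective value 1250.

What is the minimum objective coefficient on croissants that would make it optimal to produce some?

At the optimum: yeast uses 184 of 184 (binding); oven time uses 110 of 110 (binding).
The binding rows give the dual system: 5·y_yeast + 2·y_oven time = 31 and 2·y_yeast + 6·y_oven time = 28.
This yields shadow prices y_yeast = 5, y_oven time = 3.
croissants enters the basis when its profit ≥ yᵀa₃ = 5·4 + 3·3 = 29.

29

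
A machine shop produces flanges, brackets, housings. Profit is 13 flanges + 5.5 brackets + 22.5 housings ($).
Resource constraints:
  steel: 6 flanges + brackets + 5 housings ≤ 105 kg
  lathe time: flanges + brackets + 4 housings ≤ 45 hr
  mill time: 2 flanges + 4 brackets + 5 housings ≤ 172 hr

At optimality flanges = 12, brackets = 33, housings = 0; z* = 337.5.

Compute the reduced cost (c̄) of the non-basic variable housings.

-1

Binding: steel and lathe time. Non-binding: mill time (16 unused).
Slack constraints have shadow price 0 (complementary slackness).
The binding rows give the dual system: 6·y_steel + 1·y_lathe time = 13 and 1·y_steel + 1·y_lathe time = 5.5.
→ y_steel = 1.5 and y_lathe time = 4.
Reduced cost of housings: c₃ − yᵀa₃ = 22.5 − (1.5·5 + 4·4) = 22.5 − 23.5 = -1.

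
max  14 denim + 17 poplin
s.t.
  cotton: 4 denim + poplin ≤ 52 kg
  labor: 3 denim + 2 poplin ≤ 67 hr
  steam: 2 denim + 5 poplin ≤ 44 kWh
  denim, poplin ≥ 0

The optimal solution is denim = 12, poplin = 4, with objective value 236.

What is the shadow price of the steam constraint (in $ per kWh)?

3

Check each constraint at x*: cotton 52/52 (tight); labor 44/67 (slack 23); steam 44/44 (tight).
Slack constraints have shadow price 0 (complementary slackness).
The binding rows give the dual system: 4·y_cotton + 2·y_steam = 14 and 1·y_cotton + 5·y_steam = 17.
→ y_cotton = 2 and y_steam = 3.
Shadow price of steam = 3.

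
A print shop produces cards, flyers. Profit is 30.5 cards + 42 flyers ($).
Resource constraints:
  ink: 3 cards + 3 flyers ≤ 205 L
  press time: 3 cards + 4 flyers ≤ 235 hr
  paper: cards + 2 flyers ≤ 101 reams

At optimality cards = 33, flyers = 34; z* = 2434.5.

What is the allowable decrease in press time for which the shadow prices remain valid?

33

Binding constraints: press time, paper. The basis is B = [[3,4],[1,2]] with det 2.
Per unit decrease in press time, x* moves by d = (-1, 0.5).
The basis stays optimal until cards reaches 0; allowable decrease = 33 hr.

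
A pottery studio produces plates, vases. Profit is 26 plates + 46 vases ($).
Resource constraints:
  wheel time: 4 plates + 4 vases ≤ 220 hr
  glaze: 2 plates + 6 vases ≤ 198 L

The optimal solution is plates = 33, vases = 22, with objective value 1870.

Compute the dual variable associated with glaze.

5

At the optimum: wheel time uses 220 of 220 (binding); glaze uses 198 of 198 (binding).
The binding rows give the dual system: 4·y_wheel time + 2·y_glaze = 26 and 4·y_wheel time + 6·y_glaze = 46.
This yields shadow prices y_wheel time = 4, y_glaze = 5.
Shadow price of glaze = 5.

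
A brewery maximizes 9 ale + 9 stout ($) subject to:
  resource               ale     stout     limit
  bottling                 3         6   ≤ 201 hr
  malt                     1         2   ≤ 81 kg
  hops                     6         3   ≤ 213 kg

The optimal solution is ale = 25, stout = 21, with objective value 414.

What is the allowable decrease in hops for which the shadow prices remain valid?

Binding constraints: bottling, hops. The basis is B = [[3,6],[6,3]] with det -27.
Per unit decrease in hops, x* moves by d = (-0.2222, 0.1111).
The basis stays optimal until ale reaches 0; allowable decrease = 112.5 kg.

112.5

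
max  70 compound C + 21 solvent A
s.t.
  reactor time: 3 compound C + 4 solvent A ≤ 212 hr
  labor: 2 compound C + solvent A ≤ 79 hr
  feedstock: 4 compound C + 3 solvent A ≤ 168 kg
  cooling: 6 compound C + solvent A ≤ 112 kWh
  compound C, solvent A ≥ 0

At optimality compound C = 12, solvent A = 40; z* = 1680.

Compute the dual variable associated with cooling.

9

At the optimum: reactor time uses 196 of 212 (slack = 16); labor uses 64 of 79 (slack = 15); feedstock uses 168 of 168 (binding); cooling uses 112 of 112 (binding).
Since reactor time, labor are not tight, their duals are 0.
The binding rows give the dual system: 4·y_feedstock + 6·y_cooling = 70 and 3·y_feedstock + 1·y_cooling = 21.
→ y_feedstock = 4 and y_cooling = 9.
Shadow price of cooling = 9.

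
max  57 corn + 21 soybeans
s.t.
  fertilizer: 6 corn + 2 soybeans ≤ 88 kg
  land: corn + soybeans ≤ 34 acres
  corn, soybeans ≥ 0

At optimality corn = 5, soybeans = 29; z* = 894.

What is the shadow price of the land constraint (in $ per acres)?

3

Both fertilizer and land are binding at x*.
Dual feasibility on the basic columns requires 6·y_fertilizer + 1·y_land = 57, 2·y_fertilizer + 1·y_land = 21.
Solving: y_fertilizer = 9, y_land = 3.
Shadow price of land = 3.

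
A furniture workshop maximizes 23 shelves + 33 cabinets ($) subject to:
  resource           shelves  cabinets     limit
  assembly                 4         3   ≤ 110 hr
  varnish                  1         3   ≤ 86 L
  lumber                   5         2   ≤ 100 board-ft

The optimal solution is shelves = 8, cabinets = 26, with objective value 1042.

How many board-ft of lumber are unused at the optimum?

lumber used = 5·8 + 2·26 = 92; slack = 100 − 92 = 8.

8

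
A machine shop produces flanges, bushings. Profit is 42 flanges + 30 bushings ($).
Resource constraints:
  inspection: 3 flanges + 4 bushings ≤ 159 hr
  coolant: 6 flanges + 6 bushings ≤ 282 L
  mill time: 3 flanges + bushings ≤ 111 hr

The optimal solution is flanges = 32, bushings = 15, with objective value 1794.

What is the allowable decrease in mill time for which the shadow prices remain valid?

Binding constraints: coolant, mill time. The basis is B = [[6,6],[3,1]] with det -12.
Per unit decrease in mill time, x* moves by d = (-0.5, 0.5).
The basis stays optimal until inspection becomes binding; allowable decrease = 6 hr.

6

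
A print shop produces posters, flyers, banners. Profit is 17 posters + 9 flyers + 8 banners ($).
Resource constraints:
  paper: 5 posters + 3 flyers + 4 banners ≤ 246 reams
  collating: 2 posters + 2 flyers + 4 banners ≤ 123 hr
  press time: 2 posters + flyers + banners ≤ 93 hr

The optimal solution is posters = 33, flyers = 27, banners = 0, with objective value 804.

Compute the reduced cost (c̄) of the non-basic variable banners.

-2

Binding: paper and press time. Non-binding: collating (3 unused).
Slack constraints have shadow price 0 (complementary slackness).
Dual feasibility on the basic columns requires 5·y_paper + 2·y_press time = 17, 3·y_paper + 1·y_press time = 9.
This yields shadow prices y_paper = 1, y_press time = 6.
Reduced cost of banners: c₃ − yᵀa₃ = 8 − (1·4 + 6·1) = 8 − 10 = -2.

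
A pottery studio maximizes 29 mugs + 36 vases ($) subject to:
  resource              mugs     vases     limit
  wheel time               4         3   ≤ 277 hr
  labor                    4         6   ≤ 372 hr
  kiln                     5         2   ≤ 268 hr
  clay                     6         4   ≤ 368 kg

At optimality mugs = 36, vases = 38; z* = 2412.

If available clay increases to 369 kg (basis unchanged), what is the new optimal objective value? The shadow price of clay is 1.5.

Δb = 1, so new z* = 2412 + (1.5)·(1) = 2412 + 1.5 = 2413.5.

2413.5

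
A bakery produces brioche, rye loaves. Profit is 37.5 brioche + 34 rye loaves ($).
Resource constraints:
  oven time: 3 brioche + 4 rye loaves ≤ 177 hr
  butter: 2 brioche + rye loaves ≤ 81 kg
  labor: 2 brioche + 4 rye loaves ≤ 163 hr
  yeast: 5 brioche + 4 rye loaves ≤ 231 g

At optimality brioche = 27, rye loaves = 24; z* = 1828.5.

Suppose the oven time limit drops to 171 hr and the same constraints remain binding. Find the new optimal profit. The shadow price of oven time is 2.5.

1813.5

Δb = -6, so new z* = 1828.5 + (2.5)·(-6) = 1828.5 − 15 = 1813.5.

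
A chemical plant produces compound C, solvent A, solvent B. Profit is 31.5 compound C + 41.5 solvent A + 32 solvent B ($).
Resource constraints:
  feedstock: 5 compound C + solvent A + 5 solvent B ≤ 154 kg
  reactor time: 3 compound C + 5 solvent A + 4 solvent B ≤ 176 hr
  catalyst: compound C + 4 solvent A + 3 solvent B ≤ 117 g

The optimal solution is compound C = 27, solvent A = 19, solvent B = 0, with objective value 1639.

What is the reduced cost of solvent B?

At the optimum: feedstock uses 154 of 154 (binding); reactor time uses 176 of 176 (binding); catalyst uses 103 of 117 (slack = 14).
Since catalyst is not tight, its dual is 0.
Dual feasibility on the basic columns requires 5·y_feedstock + 3·y_reactor time = 31.5, 1·y_feedstock + 5·y_reactor time = 41.5.
Solving: y_feedstock = 1.5, y_reactor time = 8.
Reduced cost of solvent B: c₃ − yᵀa₃ = 32 − (1.5·5 + 8·4) = 32 − 39.5 = -7.5.

-7.5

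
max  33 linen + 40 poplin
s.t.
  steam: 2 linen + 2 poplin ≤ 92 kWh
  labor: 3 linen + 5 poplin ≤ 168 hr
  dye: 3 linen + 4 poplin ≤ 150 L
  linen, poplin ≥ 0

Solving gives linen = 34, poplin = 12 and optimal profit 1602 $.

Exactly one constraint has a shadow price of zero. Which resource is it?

labor

steam: 92/92 (binding)
labor: 162/168 (slack 6)
dye: 150/150 (binding)
By complementary slackness, a constraint with positive slack has shadow price 0 → labor.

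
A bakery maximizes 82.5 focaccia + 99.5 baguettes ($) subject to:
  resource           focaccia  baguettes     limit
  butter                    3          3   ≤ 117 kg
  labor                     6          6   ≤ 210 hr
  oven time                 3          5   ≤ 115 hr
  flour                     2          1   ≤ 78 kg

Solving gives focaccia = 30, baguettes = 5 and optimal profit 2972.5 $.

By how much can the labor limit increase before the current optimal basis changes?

20

Binding constraints: labor, oven time. The basis is B = [[6,6],[3,5]] with det 12.
Per unit increase in labor, x* moves by d = (0.4167, -0.25).
The basis stays optimal until baguettes reaches 0; allowable increase = 20 hr.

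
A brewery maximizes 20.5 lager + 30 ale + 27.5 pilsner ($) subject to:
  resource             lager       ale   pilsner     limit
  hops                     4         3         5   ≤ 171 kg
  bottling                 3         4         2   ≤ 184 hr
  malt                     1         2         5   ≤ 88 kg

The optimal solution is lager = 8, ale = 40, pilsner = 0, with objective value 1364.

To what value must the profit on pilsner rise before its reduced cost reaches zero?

31

Binding: bottling and malt. Non-binding: hops (19 unused).
Slack constraints have shadow price 0 (complementary slackness).
Dual feasibility on the basic columns requires 3·y_bottling + 1·y_malt = 20.5, 4·y_bottling + 2·y_malt = 30.
This yields shadow prices y_bottling = 5.5, y_malt = 4.
pilsner enters the basis when its profit ≥ yᵀa₃ = 5.5·2 + 4·5 = 31.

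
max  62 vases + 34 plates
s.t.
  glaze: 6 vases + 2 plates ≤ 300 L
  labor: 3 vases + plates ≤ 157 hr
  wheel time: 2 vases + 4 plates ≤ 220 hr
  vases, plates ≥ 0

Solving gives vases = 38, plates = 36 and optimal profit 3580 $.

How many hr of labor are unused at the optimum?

labor used = 3·38 + 1·36 = 150; slack = 157 − 150 = 7.

7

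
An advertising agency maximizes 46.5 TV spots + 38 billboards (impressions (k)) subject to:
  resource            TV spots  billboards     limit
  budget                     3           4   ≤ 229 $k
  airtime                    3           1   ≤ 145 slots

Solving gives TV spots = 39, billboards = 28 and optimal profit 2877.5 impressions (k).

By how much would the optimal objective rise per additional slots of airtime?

8

Both budget and airtime are binding at x*.
The binding rows give the dual system: 3·y_budget + 3·y_airtime = 46.5 and 4·y_budget + 1·y_airtime = 38.
This yields shadow prices y_budget = 7.5, y_airtime = 8.
Shadow price of airtime = 8.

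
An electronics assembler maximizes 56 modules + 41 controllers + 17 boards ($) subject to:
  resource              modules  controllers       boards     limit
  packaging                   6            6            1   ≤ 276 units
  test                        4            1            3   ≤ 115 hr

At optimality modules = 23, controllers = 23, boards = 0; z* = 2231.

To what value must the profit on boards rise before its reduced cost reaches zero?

21

At the optimum: packaging uses 276 of 276 (binding); test uses 115 of 115 (binding).
Dual feasibility on the basic columns requires 6·y_packaging + 4·y_test = 56, 6·y_packaging + 1·y_test = 41.
Solving: y_packaging = 6, y_test = 5.
boards enters the basis when its profit ≥ yᵀa₃ = 6·1 + 5·3 = 21.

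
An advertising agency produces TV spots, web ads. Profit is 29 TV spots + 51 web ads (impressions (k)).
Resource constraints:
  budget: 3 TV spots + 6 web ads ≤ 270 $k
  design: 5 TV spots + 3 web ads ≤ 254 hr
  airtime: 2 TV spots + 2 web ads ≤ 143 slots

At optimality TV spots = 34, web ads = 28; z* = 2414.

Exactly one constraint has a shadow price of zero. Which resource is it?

budget: 270/270 (binding)
design: 254/254 (binding)
airtime: 124/143 (slack 19)
By complementary slackness, a constraint with positive slack has shadow price 0 → airtime.

airtime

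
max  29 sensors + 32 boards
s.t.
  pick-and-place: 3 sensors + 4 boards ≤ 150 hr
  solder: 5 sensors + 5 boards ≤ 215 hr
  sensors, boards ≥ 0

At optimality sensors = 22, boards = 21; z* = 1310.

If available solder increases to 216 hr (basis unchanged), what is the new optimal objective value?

1314

At the optimum: pick-and-place uses 150 of 150 (binding); solder uses 215 of 215 (binding).
Dual feasibility on the basic columns requires 3·y_pick-and-place + 5·y_solder = 29, 4·y_pick-and-place + 5·y_solder = 32.
Solving: y_pick-and-place = 3, y_solder = 4.
Δz = y_solder·Δb = 4 × (1) = 4, so new z* = 1310 + 4 = 1314.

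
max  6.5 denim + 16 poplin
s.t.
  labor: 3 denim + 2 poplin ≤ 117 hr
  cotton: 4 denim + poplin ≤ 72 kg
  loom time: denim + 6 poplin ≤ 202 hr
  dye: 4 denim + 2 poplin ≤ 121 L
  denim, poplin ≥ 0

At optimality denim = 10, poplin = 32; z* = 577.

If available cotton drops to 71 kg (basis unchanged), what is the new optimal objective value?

Check each constraint at x*: labor 94/117 (slack 23); cotton 72/72 (tight); loom time 202/202 (tight); dye 104/121 (slack 17).
By complementary slackness, y = 0 for the non-binding constraints.
From A_Bᵀ y = c: 4·y_cotton + 1·y_loom time = 6.5; 1·y_cotton + 6·y_loom time = 16.
→ y_cotton = 1 and y_loom time = 2.5.
Δz = y_cotton·Δb = 1 × (-1) = -1, so new z* = 577 − 1 = 576.

576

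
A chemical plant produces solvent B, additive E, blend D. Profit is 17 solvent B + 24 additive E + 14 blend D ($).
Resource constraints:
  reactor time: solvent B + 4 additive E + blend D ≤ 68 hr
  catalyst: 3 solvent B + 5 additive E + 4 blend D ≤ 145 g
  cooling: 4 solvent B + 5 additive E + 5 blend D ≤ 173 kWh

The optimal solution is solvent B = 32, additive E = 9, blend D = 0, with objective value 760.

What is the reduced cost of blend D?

At the optimum: reactor time uses 68 of 68 (binding); catalyst uses 141 of 145 (slack = 4); cooling uses 173 of 173 (binding).
Slack constraints have shadow price 0 (complementary slackness).
The binding rows give the dual system: 1·y_reactor time + 4·y_cooling = 17 and 4·y_reactor time + 5·y_cooling = 24.
→ y_reactor time = 1 and y_cooling = 4.
Reduced cost of blend D: c₃ − yᵀa₃ = 14 − (1·1 + 4·5) = 14 − 21 = -7.

-7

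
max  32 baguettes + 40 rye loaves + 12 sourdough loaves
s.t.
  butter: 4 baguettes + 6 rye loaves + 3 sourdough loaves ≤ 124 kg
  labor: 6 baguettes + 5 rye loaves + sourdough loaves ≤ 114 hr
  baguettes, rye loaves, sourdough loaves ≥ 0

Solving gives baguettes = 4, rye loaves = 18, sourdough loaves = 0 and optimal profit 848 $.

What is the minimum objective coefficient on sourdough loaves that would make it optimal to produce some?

Check each constraint at x*: butter 124/124 (tight); labor 114/114 (tight).
Dual feasibility on the basic columns requires 4·y_butter + 6·y_labor = 32, 6·y_butter + 5·y_labor = 40.
Solving: y_butter = 5, y_labor = 2.
sourdough loaves enters the basis when its profit ≥ yᵀa₃ = 5·3 + 2·1 = 17.

17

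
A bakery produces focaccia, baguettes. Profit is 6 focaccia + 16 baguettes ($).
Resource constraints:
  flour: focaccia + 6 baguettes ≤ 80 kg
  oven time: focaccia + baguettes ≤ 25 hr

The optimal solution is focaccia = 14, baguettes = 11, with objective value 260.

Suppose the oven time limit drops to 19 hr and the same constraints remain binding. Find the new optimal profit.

Check each constraint at x*: flour 80/80 (tight); oven time 25/25 (tight).
Dual feasibility on the basic columns requires 1·y_flour + 1·y_oven time = 6, 6·y_flour + 1·y_oven time = 16.
This yields shadow prices y_flour = 2, y_oven time = 4.
Δz = y_oven time·Δb = 4 × (-6) = -24, so new z* = 260 − 24 = 236.

236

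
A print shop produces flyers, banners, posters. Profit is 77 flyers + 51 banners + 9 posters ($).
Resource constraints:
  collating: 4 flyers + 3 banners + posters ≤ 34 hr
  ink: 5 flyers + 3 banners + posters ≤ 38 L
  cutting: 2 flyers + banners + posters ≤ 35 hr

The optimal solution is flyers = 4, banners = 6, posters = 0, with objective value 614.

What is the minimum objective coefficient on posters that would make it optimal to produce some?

17

At the optimum: collating uses 34 of 34 (binding); ink uses 38 of 38 (binding); cutting uses 14 of 35 (slack = 21).
By complementary slackness, y = 0 for the non-binding constraint.
The binding rows give the dual system: 4·y_collating + 5·y_ink = 77 and 3·y_collating + 3·y_ink = 51.
Solving: y_collating = 8, y_ink = 9.
posters enters the basis when its profit ≥ yᵀa₃ = 8·1 + 9·1 = 17.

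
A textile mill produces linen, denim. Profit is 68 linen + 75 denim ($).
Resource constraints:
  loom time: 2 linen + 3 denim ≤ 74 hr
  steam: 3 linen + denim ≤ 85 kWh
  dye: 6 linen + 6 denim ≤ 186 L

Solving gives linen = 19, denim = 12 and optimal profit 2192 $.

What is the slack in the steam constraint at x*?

steam used = 3·19 + 1·12 = 69; slack = 85 − 69 = 16.

16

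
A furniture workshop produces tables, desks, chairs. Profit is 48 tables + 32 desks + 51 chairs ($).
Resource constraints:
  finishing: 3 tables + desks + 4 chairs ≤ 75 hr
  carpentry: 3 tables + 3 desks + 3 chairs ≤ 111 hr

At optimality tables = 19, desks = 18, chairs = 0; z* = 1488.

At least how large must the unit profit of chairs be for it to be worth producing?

56

Both finishing and carpentry are binding at x*.
Dual feasibility on the basic columns requires 3·y_finishing + 3·y_carpentry = 48, 1·y_finishing + 3·y_carpentry = 32.
This yields shadow prices y_finishing = 8, y_carpentry = 8.
chairs enters the basis when its profit ≥ yᵀa₃ = 8·4 + 8·3 = 56.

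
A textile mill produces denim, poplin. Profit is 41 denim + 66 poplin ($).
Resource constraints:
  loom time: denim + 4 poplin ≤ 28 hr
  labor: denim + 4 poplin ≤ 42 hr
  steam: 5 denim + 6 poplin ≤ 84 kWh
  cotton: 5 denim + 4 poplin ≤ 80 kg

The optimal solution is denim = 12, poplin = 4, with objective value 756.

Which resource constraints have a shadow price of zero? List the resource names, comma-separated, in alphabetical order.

loom time: 28/28 (binding)
labor: 28/42 (slack 14)
steam: 84/84 (binding)
cotton: 76/80 (slack 4)
By complementary slackness, a constraint with positive slack has shadow price 0 → cotton, labor.

cotton, labor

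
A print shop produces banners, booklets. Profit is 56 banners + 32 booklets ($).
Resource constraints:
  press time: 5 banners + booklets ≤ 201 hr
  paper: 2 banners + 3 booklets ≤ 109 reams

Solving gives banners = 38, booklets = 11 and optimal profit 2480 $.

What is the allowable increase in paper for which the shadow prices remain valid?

494

Binding constraints: press time, paper. The basis is B = [[5,1],[2,3]] with det 13.
Per unit increase in paper, x* moves by d = (-0.0769, 0.3846).
The basis stays optimal until banners reaches 0; allowable increase = 494 reams.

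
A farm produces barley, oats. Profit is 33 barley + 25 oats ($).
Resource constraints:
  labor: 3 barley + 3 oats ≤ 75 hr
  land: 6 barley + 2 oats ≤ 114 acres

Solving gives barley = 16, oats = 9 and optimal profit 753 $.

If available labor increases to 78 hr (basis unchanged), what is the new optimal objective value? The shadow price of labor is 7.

Δb = 3, so new z* = 753 + (7)·(3) = 753 + 21 = 774.

774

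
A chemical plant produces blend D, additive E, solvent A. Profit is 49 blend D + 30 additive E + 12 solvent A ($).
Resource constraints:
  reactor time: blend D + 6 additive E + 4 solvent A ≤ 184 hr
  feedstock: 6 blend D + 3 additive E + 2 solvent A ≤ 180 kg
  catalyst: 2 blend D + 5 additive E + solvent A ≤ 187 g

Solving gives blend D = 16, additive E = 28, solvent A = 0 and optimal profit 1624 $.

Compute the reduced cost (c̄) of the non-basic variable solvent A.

-8

Check each constraint at x*: reactor time 184/184 (tight); feedstock 180/180 (tight); catalyst 172/187 (slack 15).
Slack constraints have shadow price 0 (complementary slackness).
The binding rows give the dual system: 1·y_reactor time + 6·y_feedstock = 49 and 6·y_reactor time + 3·y_feedstock = 30.
This yields shadow prices y_reactor time = 1, y_feedstock = 8.
Reduced cost of solvent A: c₃ − yᵀa₃ = 12 − (1·4 + 8·2) = 12 − 20 = -8.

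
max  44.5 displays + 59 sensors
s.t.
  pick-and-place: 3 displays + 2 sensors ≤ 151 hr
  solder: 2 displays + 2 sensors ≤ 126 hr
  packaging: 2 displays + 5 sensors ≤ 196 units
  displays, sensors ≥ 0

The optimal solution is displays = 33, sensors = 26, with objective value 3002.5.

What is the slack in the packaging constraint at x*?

packaging used = 2·33 + 5·26 = 196; slack = 196 − 196 = 0.

0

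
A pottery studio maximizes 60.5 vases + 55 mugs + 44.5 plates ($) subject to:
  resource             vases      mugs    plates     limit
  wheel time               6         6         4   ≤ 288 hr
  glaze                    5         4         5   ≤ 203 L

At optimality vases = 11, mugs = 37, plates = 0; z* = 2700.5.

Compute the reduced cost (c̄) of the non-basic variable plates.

-5

Check each constraint at x*: wheel time 288/288 (tight); glaze 203/203 (tight).
Dual feasibility on the basic columns requires 6·y_wheel time + 5·y_glaze = 60.5, 6·y_wheel time + 4·y_glaze = 55.
→ y_wheel time = 5.5 and y_glaze = 5.5.
Reduced cost of plates: c₃ − yᵀa₃ = 44.5 − (5.5·4 + 5.5·5) = 44.5 − 49.5 = -5.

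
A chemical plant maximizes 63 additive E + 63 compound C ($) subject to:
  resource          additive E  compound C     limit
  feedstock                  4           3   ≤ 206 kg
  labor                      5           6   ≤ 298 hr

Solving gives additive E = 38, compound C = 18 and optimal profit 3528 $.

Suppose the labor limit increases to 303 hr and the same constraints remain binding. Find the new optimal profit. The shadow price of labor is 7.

3563

Δb = 5, so new z* = 3528 + (7)·(5) = 3528 + 35 = 3563.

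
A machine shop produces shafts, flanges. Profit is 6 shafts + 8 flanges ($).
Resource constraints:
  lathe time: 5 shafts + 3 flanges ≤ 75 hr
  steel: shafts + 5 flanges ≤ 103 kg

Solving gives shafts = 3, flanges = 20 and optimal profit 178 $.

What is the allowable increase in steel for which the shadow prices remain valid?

22

Binding constraints: lathe time, steel. The basis is B = [[5,3],[1,5]] with det 22.
Per unit increase in steel, x* moves by d = (-0.1364, 0.2273).
The basis stays optimal until shafts reaches 0; allowable increase = 22 kg.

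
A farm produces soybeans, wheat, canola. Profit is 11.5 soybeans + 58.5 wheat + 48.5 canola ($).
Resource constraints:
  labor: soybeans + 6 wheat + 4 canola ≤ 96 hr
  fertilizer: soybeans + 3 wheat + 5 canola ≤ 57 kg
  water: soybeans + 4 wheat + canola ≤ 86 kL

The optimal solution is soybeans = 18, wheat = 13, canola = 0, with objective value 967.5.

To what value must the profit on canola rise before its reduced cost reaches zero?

Binding: labor and fertilizer. Non-binding: water (16 unused).
By complementary slackness, y = 0 for the non-binding constraint.
Dual feasibility on the basic columns requires 1·y_labor + 1·y_fertilizer = 11.5, 6·y_labor + 3·y_fertilizer = 58.5.
This yields shadow prices y_labor = 8, y_fertilizer = 3.5.
canola enters the basis when its profit ≥ yᵀa₃ = 8·4 + 3.5·5 = 49.5.

49.5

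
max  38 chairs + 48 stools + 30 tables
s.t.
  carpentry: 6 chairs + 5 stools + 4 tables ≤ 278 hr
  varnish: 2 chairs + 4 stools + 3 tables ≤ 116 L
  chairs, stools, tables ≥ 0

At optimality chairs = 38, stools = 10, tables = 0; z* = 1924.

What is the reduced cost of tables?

-7

Both carpentry and varnish are binding at x*.
From A_Bᵀ y = c: 6·y_carpentry + 2·y_varnish = 38; 5·y_carpentry + 4·y_varnish = 48.
Solving: y_carpentry = 4, y_varnish = 7.
Reduced cost of tables: c₃ − yᵀa₃ = 30 − (4·4 + 7·3) = 30 − 37 = -7.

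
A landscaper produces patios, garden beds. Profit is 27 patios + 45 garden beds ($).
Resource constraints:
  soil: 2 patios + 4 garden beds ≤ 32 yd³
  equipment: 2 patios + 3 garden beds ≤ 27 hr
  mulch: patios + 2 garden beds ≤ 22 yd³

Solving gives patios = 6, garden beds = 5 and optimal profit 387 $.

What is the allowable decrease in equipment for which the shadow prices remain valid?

Binding constraints: soil, equipment. The basis is B = [[2,4],[2,3]] with det -2.
Per unit decrease in equipment, x* moves by d = (-2, 1).
The basis stays optimal until patios reaches 0; allowable decrease = 3 hr.

3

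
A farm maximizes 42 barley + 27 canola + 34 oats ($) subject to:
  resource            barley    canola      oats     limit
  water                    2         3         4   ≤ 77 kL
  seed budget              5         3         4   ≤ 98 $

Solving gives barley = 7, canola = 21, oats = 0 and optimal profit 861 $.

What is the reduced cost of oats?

-2

Both water and seed budget are binding at x*.
From A_Bᵀ y = c: 2·y_water + 5·y_seed budget = 42; 3·y_water + 3·y_seed budget = 27.
→ y_water = 1 and y_seed budget = 8.
Reduced cost of oats: c₃ − yᵀa₃ = 34 − (1·4 + 8·4) = 34 − 36 = -2.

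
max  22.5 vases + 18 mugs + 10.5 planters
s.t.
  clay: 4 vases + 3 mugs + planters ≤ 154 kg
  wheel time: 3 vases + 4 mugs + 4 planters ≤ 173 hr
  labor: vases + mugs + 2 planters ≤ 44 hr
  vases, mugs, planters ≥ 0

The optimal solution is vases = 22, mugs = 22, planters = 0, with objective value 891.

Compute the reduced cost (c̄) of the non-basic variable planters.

Check each constraint at x*: clay 154/154 (tight); wheel time 154/173 (slack 19); labor 44/44 (tight).
Slack constraints have shadow price 0 (complementary slackness).
From A_Bᵀ y = c: 4·y_clay + 1·y_labor = 22.5; 3·y_clay + 1·y_labor = 18.
→ y_clay = 4.5 and y_labor = 4.5.
Reduced cost of planters: c₃ − yᵀa₃ = 10.5 − (4.5·1 + 4.5·2) = 10.5 − 13.5 = -3.

-3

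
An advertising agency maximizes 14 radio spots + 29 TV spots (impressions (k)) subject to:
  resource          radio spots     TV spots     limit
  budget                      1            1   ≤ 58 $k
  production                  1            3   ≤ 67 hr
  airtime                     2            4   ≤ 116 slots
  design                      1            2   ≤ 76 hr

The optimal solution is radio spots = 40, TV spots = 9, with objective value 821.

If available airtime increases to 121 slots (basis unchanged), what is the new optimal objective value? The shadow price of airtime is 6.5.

Δb = 5, so new z* = 821 + (6.5)·(5) = 821 + 32.5 = 853.5.

853.5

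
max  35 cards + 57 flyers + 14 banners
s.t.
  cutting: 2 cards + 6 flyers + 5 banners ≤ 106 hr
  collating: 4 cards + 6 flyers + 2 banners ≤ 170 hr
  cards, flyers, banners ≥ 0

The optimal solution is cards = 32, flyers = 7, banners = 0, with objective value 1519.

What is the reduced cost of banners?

Check each constraint at x*: cutting 106/106 (tight); collating 170/170 (tight).
Dual feasibility on the basic columns requires 2·y_cutting + 4·y_collating = 35, 6·y_cutting + 6·y_collating = 57.
Solving: y_cutting = 1.5, y_collating = 8.
Reduced cost of banners: c₃ − yᵀa₃ = 14 − (1.5·5 + 8·2) = 14 − 23.5 = -9.5.

-9.5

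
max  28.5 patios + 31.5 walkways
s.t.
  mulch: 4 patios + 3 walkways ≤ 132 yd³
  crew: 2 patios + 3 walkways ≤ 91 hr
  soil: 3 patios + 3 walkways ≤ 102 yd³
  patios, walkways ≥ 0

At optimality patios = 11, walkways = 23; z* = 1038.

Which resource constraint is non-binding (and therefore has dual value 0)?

mulch

mulch: 113/132 (slack 19)
crew: 91/91 (binding)
soil: 102/102 (binding)
By complementary slackness, a constraint with positive slack has shadow price 0 → mulch.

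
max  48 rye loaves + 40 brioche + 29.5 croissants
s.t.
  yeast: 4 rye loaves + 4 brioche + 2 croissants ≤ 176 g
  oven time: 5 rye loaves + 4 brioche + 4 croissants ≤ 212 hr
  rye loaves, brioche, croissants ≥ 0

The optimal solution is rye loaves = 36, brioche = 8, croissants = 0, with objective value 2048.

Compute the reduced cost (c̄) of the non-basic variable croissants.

-6.5

Both yeast and oven time are binding at x*.
The binding rows give the dual system: 4·y_yeast + 5·y_oven time = 48 and 4·y_yeast + 4·y_oven time = 40.
→ y_yeast = 2 and y_oven time = 8.
Reduced cost of croissants: c₃ − yᵀa₃ = 29.5 − (2·2 + 8·4) = 29.5 − 36 = -6.5.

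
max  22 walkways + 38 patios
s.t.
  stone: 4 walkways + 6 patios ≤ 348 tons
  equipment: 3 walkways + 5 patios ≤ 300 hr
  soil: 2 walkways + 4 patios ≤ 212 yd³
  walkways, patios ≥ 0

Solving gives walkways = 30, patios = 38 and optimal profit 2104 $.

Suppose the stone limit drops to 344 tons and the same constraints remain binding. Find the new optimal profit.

2092

Binding: stone and soil. Non-binding: equipment (20 unused).
By complementary slackness, y = 0 for the non-binding constraint.
Dual feasibility on the basic columns requires 4·y_stone + 2·y_soil = 22, 6·y_stone + 4·y_soil = 38.
This yields shadow prices y_stone = 3, y_soil = 5.
Δz = y_stone·Δb = 3 × (-4) = -12, so new z* = 2104 − 12 = 2092.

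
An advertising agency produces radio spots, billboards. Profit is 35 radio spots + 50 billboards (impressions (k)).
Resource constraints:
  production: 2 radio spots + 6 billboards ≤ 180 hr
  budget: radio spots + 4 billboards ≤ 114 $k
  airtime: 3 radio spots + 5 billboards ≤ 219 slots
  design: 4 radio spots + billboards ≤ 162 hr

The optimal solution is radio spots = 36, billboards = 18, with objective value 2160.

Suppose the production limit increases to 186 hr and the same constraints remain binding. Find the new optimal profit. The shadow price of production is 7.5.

Δb = 6, so new z* = 2160 + (7.5)·(6) = 2160 + 45 = 2205.

2205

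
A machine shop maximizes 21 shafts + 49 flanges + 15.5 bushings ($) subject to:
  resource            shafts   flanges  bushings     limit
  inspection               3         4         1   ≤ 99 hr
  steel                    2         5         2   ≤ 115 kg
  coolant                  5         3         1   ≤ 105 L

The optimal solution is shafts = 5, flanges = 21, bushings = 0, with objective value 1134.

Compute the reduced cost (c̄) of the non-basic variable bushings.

-3.5

Binding: inspection and steel. Non-binding: coolant (17 unused).
By complementary slackness, y = 0 for the non-binding constraint.
From A_Bᵀ y = c: 3·y_inspection + 2·y_steel = 21; 4·y_inspection + 5·y_steel = 49.
This yields shadow prices y_inspection = 1, y_steel = 9.
Reduced cost of bushings: c₃ − yᵀa₃ = 15.5 − (1·1 + 9·2) = 15.5 − 19 = -3.5.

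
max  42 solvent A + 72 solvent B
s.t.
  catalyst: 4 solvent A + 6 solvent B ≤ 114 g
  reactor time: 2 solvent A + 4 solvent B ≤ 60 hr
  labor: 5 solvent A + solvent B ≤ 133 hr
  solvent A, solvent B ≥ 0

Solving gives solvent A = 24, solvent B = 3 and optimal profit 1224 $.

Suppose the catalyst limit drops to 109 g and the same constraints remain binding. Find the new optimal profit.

1194

Check each constraint at x*: catalyst 114/114 (tight); reactor time 60/60 (tight); labor 123/133 (slack 10).
By complementary slackness, y = 0 for the non-binding constraint.
The binding rows give the dual system: 4·y_catalyst + 2·y_reactor time = 42 and 6·y_catalyst + 4·y_reactor time = 72.
This yields shadow prices y_catalyst = 6, y_reactor time = 9.
Δz = y_catalyst·Δb = 6 × (-5) = -30, so new z* = 1224 − 30 = 1194.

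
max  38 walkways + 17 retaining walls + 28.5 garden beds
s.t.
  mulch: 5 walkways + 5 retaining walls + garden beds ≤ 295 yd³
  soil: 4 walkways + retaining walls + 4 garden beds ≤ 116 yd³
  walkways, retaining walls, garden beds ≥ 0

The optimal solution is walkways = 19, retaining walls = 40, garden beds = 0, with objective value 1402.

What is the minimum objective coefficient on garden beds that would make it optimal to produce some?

30

At the optimum: mulch uses 295 of 295 (binding); soil uses 116 of 116 (binding).
Dual feasibility on the basic columns requires 5·y_mulch + 4·y_soil = 38, 5·y_mulch + 1·y_soil = 17.
→ y_mulch = 2 and y_soil = 7.
garden beds enters the basis when its profit ≥ yᵀa₃ = 2·1 + 7·4 = 30.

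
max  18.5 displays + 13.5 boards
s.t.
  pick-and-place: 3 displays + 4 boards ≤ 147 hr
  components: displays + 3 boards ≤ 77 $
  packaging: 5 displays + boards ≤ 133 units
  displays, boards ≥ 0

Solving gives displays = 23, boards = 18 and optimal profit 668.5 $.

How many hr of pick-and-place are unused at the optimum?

6

pick-and-place used = 3·23 + 4·18 = 141; slack = 147 − 141 = 6.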